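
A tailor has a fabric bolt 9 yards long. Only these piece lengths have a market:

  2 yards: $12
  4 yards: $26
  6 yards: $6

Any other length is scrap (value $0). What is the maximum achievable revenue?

52

Let r[k] be the best obtainable value from length k. For each k, try every first piece i and keep the best of price[i] + r[k−i].
r[1] = 0
r[2] = 12
r[3] = 12
r[4] = 26
r[5] = 26
r[6] = 38  (first piece 2, then r[4]=26)
r[7] = 38
r[8] = 52  (first piece 4, then r[4]=26)
r[9] = 52
One optimal cutting: pieces 4 + 4 with 1 yard of scrap → $52.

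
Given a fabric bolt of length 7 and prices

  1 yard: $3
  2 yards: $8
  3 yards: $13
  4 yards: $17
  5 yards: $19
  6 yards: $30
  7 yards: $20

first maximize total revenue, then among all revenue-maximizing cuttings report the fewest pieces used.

Let r[k] be the best obtainable value from length k. For each k, try every first piece i and keep the best of price[i] + r[k−i].
r[1] = 3
r[2] = 8
r[3] = 13
r[4] = 17
r[5] = 21  (first piece 2, then r[3]=13)
r[6] = 30
r[7] = 33  (first piece 1, then r[6]=30)
Maximum revenue is $33.
Now minimize piece count subject to staying optimal: for each k, pieces[k] = 1 + min over i with p[i]+r[k−i]=r[k] of pieces[k−i].
pieces[4] = 1
pieces[5] = 2
pieces[6] = 1
pieces[7] = 2

2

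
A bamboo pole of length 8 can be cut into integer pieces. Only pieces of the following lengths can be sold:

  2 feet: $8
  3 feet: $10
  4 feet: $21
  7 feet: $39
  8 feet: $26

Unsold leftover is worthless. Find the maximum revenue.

Consider every possible first cut. best[k] is the best of p[i]+best[k−i] over all sellable i≤k.
best[1] = 0
best[2] = 8
best[3] = 10
best[4] = 21
best[5] = 21
best[6] = 29  (first piece 2, then best[4]=21)
best[7] = 39
best[8] = 42  (first piece 4, then best[4]=21)
One optimal cutting: 4 + 4 → $42.

42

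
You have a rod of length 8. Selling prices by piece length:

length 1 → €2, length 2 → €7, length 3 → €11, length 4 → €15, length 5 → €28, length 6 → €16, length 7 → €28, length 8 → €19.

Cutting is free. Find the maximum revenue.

39

Let v[k] be the best obtainable value from length k. For each k, try every first piece i and keep the best of price[i] + v[k−i].
v[1] = 2
v[2] = max(2+2, 7+0) = 7
v[3] = max(2+7, 7+2, 11+0) = 11
v[4] = max(2+11, 7+7, 11+2, 15+0) = 15
v[5] = max(2+15, 7+11, 11+7, 15+2, 28+0) = 28
v[6] = max(2+28, 7+15, 11+11, 15+7, 28+2, 16+0) = 30
v[7] = max(2+30, 7+28, 11+15, …, 16+2, 28+0) = 35
v[8] = max(2+35, 7+30, 11+28, …, 28+2, 19+0) = 39
One optimal cutting: 5 + 3 → €28 + €11 = €39.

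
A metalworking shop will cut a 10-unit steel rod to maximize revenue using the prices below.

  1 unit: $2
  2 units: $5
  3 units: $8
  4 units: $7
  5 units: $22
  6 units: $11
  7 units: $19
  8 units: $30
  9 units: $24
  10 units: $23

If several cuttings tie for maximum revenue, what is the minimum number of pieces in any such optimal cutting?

2

Build r[k] bottom-up: r[k] = max over allowed piece i of (p[i] + r[k−i]).
r[1] = 2
r[2] = 5
r[3] = 8
r[4] = 10  (first piece 1, then r[3]=8)
r[5] = 22
r[6] = 24  (first piece 1, then r[5]=22)
r[7] = 27  (first piece 2, then r[5]=22)
r[8] = 30  (first piece 3, then r[5]=22)
r[9] = 32  (first piece 1, then r[8]=30)
r[10] = 44  (first piece 5, then r[5]=22)
Maximum revenue is $44.
Now minimize piece count subject to staying optimal: for each k, pieces[k] = 1 + min over i with p[i]+r[k−i]=r[k] of pieces[k−i].
pieces[7] = 2
pieces[8] = 1
pieces[9] = 2
pieces[10] = 2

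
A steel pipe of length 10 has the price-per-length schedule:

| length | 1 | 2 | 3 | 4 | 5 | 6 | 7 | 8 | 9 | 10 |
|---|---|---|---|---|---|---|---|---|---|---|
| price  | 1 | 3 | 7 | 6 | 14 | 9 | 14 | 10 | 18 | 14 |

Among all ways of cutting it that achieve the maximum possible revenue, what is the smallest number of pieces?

Consider every possible first cut. r[k] is the best of p[i]+r[k−i] over all sellable i≤k.
r[1] = 1
r[2] = max(1+1, 3+0) = 3
r[3] = max(1+3, 3+1, 7+0) = 7
r[4] = max(1+7, 3+3, 7+1, 6+0) = 8
r[5] = max(1+8, 3+7, 7+3, 6+1, 14+0) = 14
r[6] = max(1+14, 3+8, 7+7, 6+3, 14+1, 9+0) = 15
r[7] = max(1+15, 3+14, 7+8, …, 9+1, 14+0) = 17
r[8] = max(1+17, 3+15, 7+14, …, 14+1, 10+0) = 21
r[9] = max(1+21, 3+17, 7+15, …, 10+1, 18+0) = 22
r[10] = max(1+22, 3+21, 7+17, …, 18+1, 14+0) = 28
Maximum revenue is $28.
Now minimize piece count subject to staying optimal: for each k, pieces[k] = 1 + min over i with p[i]+r[k−i]=r[k] of pieces[k−i].
pieces[7] = 2
pieces[8] = 2
pieces[9] = 3
pieces[10] = 2

2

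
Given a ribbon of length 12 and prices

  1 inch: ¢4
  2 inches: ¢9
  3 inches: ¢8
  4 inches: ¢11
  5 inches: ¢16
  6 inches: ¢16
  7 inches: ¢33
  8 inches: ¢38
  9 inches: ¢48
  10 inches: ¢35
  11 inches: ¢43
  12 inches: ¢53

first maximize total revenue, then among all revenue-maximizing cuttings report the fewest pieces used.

3

Build r[k] bottom-up: r[k] = max over allowed piece i of (p[i] + r[k−i]).
r[1] = 4
r[2] = max(4+4, 9+0) = 9
r[3] = max(4+9, 9+4, 8+0) = 13
r[4] = max(4+13, 9+9, 8+4, 11+0) = 18
r[5] = max(4+18, 9+13, 8+9, 11+4, 16+0) = 22
r[6] = max(4+22, 9+18, 8+13, 11+9, 16+4, 16+0) = 27
r[7] = max(4+27, 9+22, 8+18, …, 16+4, 33+0) = 33
r[8] = max(4+33, 9+27, 8+22, …, 33+4, 38+0) = 38
r[9] = max(4+38, 9+33, 8+27, …, 38+4, 48+0) = 48
r[10] = max(4+48, 9+38, 8+33, …, 48+4, 35+0) = 52
r[11] = max(4+52, 9+48, 8+38, …, 35+4, 43+0) = 57
r[12] = max(4+57, 9+52, 8+48, …, 43+4, 53+0) = 61
Maximum revenue is ¢61.
Now minimize piece count subject to staying optimal: for each k, pieces[k] = 1 + min over i with p[i]+r[k−i]=r[k] of pieces[k−i].
pieces[9] = 1
pieces[10] = 2
pieces[11] = 2
pieces[12] = 3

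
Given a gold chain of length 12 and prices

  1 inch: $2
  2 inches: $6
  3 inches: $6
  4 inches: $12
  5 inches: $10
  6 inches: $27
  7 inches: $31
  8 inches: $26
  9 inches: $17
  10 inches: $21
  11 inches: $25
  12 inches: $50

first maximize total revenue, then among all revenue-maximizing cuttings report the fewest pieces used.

2

Consider every possible first cut. r[k] is the best of p[i]+r[k−i] over all sellable i≤k.
r[1] = 2
r[2] = max(2+2, 6+0) = 6
r[3] = max(2+6, 6+2, 6+0) = 8
r[4] = max(2+8, 6+6, 6+2, 12+0) = 12
r[5] = max(2+12, 6+8, 6+6, 12+2, 10+0) = 14
r[6] = max(2+14, 6+12, 6+8, 12+6, 10+2, 27+0) = 27
r[7] = max(2+27, 6+14, 6+12, …, 27+2, 31+0) = 31
r[8] = max(2+31, 6+27, 6+14, …, 31+2, 26+0) = 33
r[9] = max(2+33, 6+31, 6+27, …, 26+2, 17+0) = 37
r[10] = max(2+37, 6+33, 6+31, …, 17+2, 21+0) = 39
r[11] = max(2+39, 6+37, 6+33, …, 21+2, 25+0) = 43
r[12] = max(2+43, 6+39, 6+37, …, 25+2, 50+0) = 54
Maximum revenue is $54.
Now minimize piece count subject to staying optimal: for each k, pieces[k] = 1 + min over i with p[i]+r[k−i]=r[k] of pieces[k−i].
pieces[9] = 2
pieces[10] = 2
pieces[11] = 2
pieces[12] = 2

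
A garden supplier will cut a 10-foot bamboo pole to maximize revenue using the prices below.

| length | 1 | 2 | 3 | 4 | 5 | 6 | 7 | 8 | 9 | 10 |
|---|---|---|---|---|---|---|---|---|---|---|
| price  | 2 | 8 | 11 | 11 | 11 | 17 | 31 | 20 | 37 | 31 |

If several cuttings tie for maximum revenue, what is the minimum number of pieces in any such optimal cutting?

Build r[k] bottom-up: r[k] = max over allowed piece i of (p[i] + r[k−i]).
r[1] = 2
r[2] = max(2+2, 8+0) = 8
r[3] = max(2+8, 8+2, 11+0) = 11
r[4] = max(2+11, 8+8, 11+2, 11+0) = 16
r[5] = max(2+16, 8+11, 11+8, 11+2, 11+0) = 19
r[6] = max(2+19, 8+16, 11+11, 11+8, 11+2, 17+0) = 24
r[7] = max(2+24, 8+19, 11+16, …, 17+2, 31+0) = 31
r[8] = max(2+31, 8+24, 11+19, …, 31+2, 20+0) = 33
r[9] = max(2+33, 8+31, 11+24, …, 20+2, 37+0) = 39
r[10] = max(2+39, 8+33, 11+31, …, 37+2, 31+0) = 42
Maximum revenue is $42.
Now minimize piece count subject to staying optimal: for each k, pieces[k] = 1 + min over i with p[i]+r[k−i]=r[k] of pieces[k−i].
pieces[7] = 1
pieces[8] = 2
pieces[9] = 2
pieces[10] = 2

2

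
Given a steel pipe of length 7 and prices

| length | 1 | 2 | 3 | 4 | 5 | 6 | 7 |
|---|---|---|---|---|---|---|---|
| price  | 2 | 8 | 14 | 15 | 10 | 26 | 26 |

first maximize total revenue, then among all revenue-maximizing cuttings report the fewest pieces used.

Consider every possible first cut. r[k] is the best of p[i]+r[k−i] over all sellable i≤k.
r[1] = 2
r[2] = 8
r[3] = 14
r[4] = 16  (first piece 1, then r[3]=14)
r[5] = 22  (first piece 2, then r[3]=14)
r[6] = 28  (first piece 3, then r[3]=14)
r[7] = 30  (first piece 1, then r[6]=28)
Maximum revenue is $30.
Now minimize piece count subject to staying optimal: for each k, pieces[k] = 1 + min over i with p[i]+r[k−i]=r[k] of pieces[k−i].
pieces[4] = 2
pieces[5] = 2
pieces[6] = 2
pieces[7] = 3

3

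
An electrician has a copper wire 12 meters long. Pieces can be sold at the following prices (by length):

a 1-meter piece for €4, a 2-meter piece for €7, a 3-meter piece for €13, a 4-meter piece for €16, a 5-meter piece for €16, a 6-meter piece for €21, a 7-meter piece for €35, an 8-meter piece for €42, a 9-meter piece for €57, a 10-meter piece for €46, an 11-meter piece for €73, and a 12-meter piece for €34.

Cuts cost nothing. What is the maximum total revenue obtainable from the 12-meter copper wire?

77

Let r[k] be the best obtainable value from length k. For each k, try every first piece i and keep the best of price[i] + r[k−i].
r[1] = 4
r[2] = 8  (first piece 1, then r[1]=4)
r[3] = 13
r[4] = 17  (first piece 1, then r[3]=13)
r[5] = 21  (first piece 1, then r[4]=17)
r[6] = 26  (first piece 3, then r[3]=13)
r[7] = 35
r[8] = 42
r[9] = 57
r[10] = 61  (first piece 1, then r[9]=57)
r[11] = 73
r[12] = 77  (first piece 1, then r[11]=73)
One optimal cutting: 11 + 1 → €73 + €4 = €77.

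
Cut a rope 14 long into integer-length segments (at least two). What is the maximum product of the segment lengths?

Let f[k] be the best product for length k (with at least one cut). For each first piece i, the rest contributes max(k−i, f[k−i]).
f[2] = 1*max(1,0) = 1*1 = 1
f[3] = 1*max(2,1) = 1*2 = 2
f[4] = 2*max(2,1) = 2*2 = 4
f[5] = 2*max(3,2) = 2*3 = 6
f[6] = 3*max(3,2) = 3*3 = 9
f[7] = 2*max(5,6) = 2*6 = 12
f[8] = 2*max(6,9) = 2*9 = 18
f[9] = 3*max(6,9) = 3*9 = 27
f[10] = 2*max(8,18) = 2*18 = 36
f[11] = 2*max(9,27) = 2*27 = 54
f[12] = 3*max(9,27) = 3*27 = 81
f[13] = 2*max(11,54) = 2*54 = 108
f[14] = 2*max(12,81) = 2*81 = 162
One optimal split: 3 + 3 + 3 + 3 + 2; product 3*3*3*3*2 = 162.

162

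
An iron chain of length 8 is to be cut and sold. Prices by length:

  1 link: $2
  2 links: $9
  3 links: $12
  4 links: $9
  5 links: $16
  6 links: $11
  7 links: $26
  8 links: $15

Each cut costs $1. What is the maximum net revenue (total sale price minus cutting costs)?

Build v[k] bottom-up: v[k] = max over allowed piece i of (p[i] + v[k−i]) − 1 per cut.
v[1] = 2
v[2] = max(2+2-1, 9+0) = 9
v[3] = max(2+9-1, 9+2-1, 12+0) = 12
v[4] = max(2+12-1, 9+9-1, 12+2-1, 9+0) = 17
v[5] = max(2+17-1, 9+12-1, 12+9-1, 9+2-1, 16+0) = 20
v[6] = max(2+20-1, 9+17-1, 12+12-1, 9+9-1, 16+2-1, 11+0) = 25
v[7] = max(2+25-1, 9+20-1, 12+17-1, …, 11+2-1, 26+0) = 28
v[8] = max(2+28-1, 9+25-1, 12+20-1, …, 26+2-1, 15+0) = 33
One optimal plan: pieces 2 + 2 + 2 + 2 (3 cuts) → $36 − $3 = $33.

33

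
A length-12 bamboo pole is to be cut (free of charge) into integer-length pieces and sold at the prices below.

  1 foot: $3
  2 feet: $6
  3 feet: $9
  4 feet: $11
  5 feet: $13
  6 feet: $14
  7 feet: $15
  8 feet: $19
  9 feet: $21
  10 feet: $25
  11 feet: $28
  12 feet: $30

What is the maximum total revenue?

Build best[k] bottom-up: best[k] = max over allowed piece i of (p[i] + best[k−i]).
best[1] = 3
best[2] = max(3+3, 6+0) = 6
best[3] = max(3+6, 6+3, 9+0) = 9
best[4] = max(3+9, 6+6, 9+3, 11+0) = 12
best[5] = max(3+12, 6+9, 9+6, 11+3, 13+0) = 15
best[6] = max(3+15, 6+12, 9+9, 11+6, 13+3, 14+0) = 18
best[7] = max(3+18, 6+15, 9+12, …, 14+3, 15+0) = 21
best[8] = max(3+21, 6+18, 9+15, …, 15+3, 19+0) = 24
best[9] = max(3+24, 6+21, 9+18, …, 19+3, 21+0) = 27
best[10] = max(3+27, 6+24, 9+21, …, 21+3, 25+0) = 30
best[11] = max(3+30, 6+27, 9+24, …, 25+3, 28+0) = 33
best[12] = max(3+33, 6+30, 9+27, …, 28+3, 30+0) = 36
One optimal cutting: 1 + 1 + 1 + 1 + 1 + 1 + 1 + 1 + 1 + 1 + 1 + 1 → $3 + $3 + $3 + $3 + $3 + $3 + $3 + $3 + $3 + $3 + $3 + $3 = $36.

36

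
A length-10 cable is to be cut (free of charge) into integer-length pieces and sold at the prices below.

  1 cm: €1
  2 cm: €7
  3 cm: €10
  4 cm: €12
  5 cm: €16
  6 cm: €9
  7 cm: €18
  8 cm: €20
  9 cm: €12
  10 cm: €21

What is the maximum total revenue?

Let r[k] be the best obtainable value from length k. For each k, try every first piece i and keep the best of price[i] + r[k−i].
r[1] = 1
r[2] = max(1+1, 7+0) = 7
r[3] = max(1+7, 7+1, 10+0) = 10
r[4] = max(1+10, 7+7, 10+1, 12+0) = 14
r[5] = max(1+14, 7+10, 10+7, 12+1, 16+0) = 17
r[6] = max(1+17, 7+14, 10+10, 12+7, 16+1, 9+0) = 21
r[7] = max(1+21, 7+17, 10+14, …, 9+1, 18+0) = 24
r[8] = max(1+24, 7+21, 10+17, …, 18+1, 20+0) = 28
r[9] = max(1+28, 7+24, 10+21, …, 20+1, 12+0) = 31
r[10] = max(1+31, 7+28, 10+24, …, 12+1, 21+0) = 35
One optimal cutting: 2 + 2 + 2 + 2 + 2 → €7 + €7 + €7 + €7 + €7 = €35.

35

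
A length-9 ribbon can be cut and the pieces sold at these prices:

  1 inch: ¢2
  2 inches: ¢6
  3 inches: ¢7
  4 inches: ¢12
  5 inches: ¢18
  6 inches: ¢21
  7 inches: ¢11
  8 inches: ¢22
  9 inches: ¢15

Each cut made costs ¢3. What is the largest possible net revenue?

27

Let net[k] be the best obtainable value from length k. For each k, try every first piece i and keep the best of price[i] + net[k−i] minus the 3 cut fee when i<k.
net[1] = 2
net[2] = 6
net[3] = 7
net[4] = 12
net[5] = 18
net[6] = 21
net[7] = 21  (first piece 2, then net[5]=18)
net[8] = 24  (first piece 2, then net[6]=21)
net[9] = 27  (first piece 4, then net[5]=18)
One optimal plan: pieces 5 + 4 (1 cut) → ¢30 − ¢3 = ¢27.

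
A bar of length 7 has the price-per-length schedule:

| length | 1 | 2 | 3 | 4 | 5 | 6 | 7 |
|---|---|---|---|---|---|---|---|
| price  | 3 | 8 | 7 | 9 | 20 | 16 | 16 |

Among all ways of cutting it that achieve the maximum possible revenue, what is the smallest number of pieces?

Build r[k] bottom-up: r[k] = max over allowed piece i of (p[i] + r[k−i]).
r[1] = 3
r[2] = max(3+3, 8+0) = 8
r[3] = max(3+8, 8+3, 7+0) = 11
r[4] = max(3+11, 8+8, 7+3, 9+0) = 16
r[5] = max(3+16, 8+11, 7+8, 9+3, 20+0) = 20
r[6] = max(3+20, 8+16, 7+11, 9+8, 20+3, 16+0) = 24
r[7] = max(3+24, 8+20, 7+16, …, 16+3, 16+0) = 28
Maximum revenue is 28.
Now minimize piece count subject to staying optimal: for each k, pieces[k] = 1 + min over i with p[i]+r[k−i]=r[k] of pieces[k−i].
pieces[4] = 2
pieces[5] = 1
pieces[6] = 3
pieces[7] = 2

2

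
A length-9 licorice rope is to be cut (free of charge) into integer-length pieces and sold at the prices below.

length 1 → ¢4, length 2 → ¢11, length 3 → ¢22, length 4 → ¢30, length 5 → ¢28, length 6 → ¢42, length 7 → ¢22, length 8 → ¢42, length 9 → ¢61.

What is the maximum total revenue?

Consider every possible first cut. v[k] is the best of p[i]+v[k−i] over all sellable i≤k.
v[1] = 4
v[2] = max(4+4, 11+0) = 11
v[3] = max(4+11, 11+4, 22+0) = 22
v[4] = max(4+22, 11+11, 22+4, 30+0) = 30
v[5] = max(4+30, 11+22, 22+11, 30+4, 28+0) = 34
v[6] = max(4+34, 11+30, 22+22, 30+11, 28+4, 42+0) = 44
v[7] = max(4+44, 11+34, 22+30, …, 42+4, 22+0) = 52
v[8] = max(4+52, 11+44, 22+34, …, 22+4, 42+0) = 60
v[9] = max(4+60, 11+52, 22+44, …, 42+4, 61+0) = 66
One optimal cutting: 3 + 3 + 3 → ¢22 + ¢22 + ¢22 = ¢66.

66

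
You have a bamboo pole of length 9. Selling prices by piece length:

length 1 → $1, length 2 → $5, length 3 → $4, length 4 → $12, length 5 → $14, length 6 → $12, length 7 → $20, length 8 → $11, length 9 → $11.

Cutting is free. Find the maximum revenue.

Consider every possible first cut. r[k] is the best of p[i]+r[k−i] over all sellable i≤k.
r[1] = 1
r[2] = 5
r[3] = 6  (first piece 1, then r[2]=5)
r[4] = 12
r[5] = 14
r[6] = 17  (first piece 2, then r[4]=12)
r[7] = 20
r[8] = 24  (first piece 4, then r[4]=12)
r[9] = 26  (first piece 4, then r[5]=14)
One optimal cutting: 5 + 4 → $14 + $12 = $26.

26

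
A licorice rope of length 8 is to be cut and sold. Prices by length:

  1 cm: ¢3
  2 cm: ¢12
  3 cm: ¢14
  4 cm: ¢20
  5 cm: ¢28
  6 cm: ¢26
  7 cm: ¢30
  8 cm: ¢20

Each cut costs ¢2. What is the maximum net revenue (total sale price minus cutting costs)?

Consider every possible first cut. r[k] is the best of p[i]+r[k−i] over all sellable i≤k, charging 2 whenever i<k.
r[1] = 3
r[2] = 12
r[3] = 14
r[4] = 22  (first piece 2, then r[2]=12)
r[5] = 28
r[6] = 32  (first piece 2, then r[4]=22)
r[7] = 38  (first piece 2, then r[5]=28)
r[8] = 42  (first piece 2, then r[6]=32)
One optimal plan: pieces 2 + 2 + 2 + 2 (3 cuts) → ¢48 − ¢6 = ¢42.

42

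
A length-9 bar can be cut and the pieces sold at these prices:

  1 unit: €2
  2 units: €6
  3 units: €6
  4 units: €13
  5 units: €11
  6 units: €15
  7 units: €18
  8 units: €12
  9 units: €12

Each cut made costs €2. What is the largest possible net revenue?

Let r[k] be the best obtainable value from length k. For each k, try every first piece i and keep the best of price[i] + r[k−i] minus the 2 cut fee when i<k.
r[1] = 2
r[2] = max(2+2-2, 6+0) = 6
r[3] = max(2+6-2, 6+2-2, 6+0) = 6
r[4] = max(2+6-2, 6+6-2, 6+2-2, 13+0) = 13
r[5] = max(2+13-2, 6+6-2, 6+6-2, 13+2-2, 11+0) = 13
r[6] = max(2+13-2, 6+13-2, 6+6-2, 13+6-2, 11+2-2, 15+0) = 17
r[7] = max(2+17-2, 6+13-2, 6+13-2, …, 15+2-2, 18+0) = 18
r[8] = max(2+18-2, 6+17-2, 6+13-2, …, 18+2-2, 12+0) = 24
r[9] = max(2+24-2, 6+18-2, 6+17-2, …, 12+2-2, 12+0) = 24
One optimal plan: pieces 4 + 4 + 1 (2 cuts) → €28 − €4 = €24.

24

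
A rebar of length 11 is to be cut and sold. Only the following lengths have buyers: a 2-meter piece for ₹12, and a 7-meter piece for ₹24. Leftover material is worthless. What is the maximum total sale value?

60

Consider every possible first cut. r[k] is the best of p[i]+r[k−i] over all sellable i≤k.
r[1] = 0
r[2] = 12
r[3] = 12
r[4] = 24  (first piece 2, then r[2]=12)
r[5] = 24
r[6] = 36  (first piece 2, then r[4]=24)
r[7] = 36
r[8] = 48  (first piece 2, then r[6]=36)
r[9] = 48
r[10] = 60  (first piece 2, then r[8]=48)
r[11] = 60
One optimal cutting: pieces 2 + 2 + 2 + 2 + 2 with 1 meter of scrap → ₹60.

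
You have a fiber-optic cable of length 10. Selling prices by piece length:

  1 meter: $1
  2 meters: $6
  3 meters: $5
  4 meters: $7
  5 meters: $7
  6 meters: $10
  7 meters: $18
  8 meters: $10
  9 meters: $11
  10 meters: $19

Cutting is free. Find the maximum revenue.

Let R[k] be the best obtainable value from length k. For each k, try every first piece i and keep the best of price[i] + R[k−i].
R[1] = 1
R[2] = 6
R[3] = 7  (first piece 1, then R[2]=6)
R[4] = 12  (first piece 2, then R[2]=6)
R[5] = 13  (first piece 1, then R[4]=12)
R[6] = 18  (first piece 2, then R[4]=12)
R[7] = 19  (first piece 1, then R[6]=18)
R[8] = 24  (first piece 2, then R[6]=18)
R[9] = 25  (first piece 1, then R[8]=24)
R[10] = 30  (first piece 2, then R[8]=24)
One optimal cutting: 2 + 2 + 2 + 2 + 2 → $6 + $6 + $6 + $6 + $6 = $30.

30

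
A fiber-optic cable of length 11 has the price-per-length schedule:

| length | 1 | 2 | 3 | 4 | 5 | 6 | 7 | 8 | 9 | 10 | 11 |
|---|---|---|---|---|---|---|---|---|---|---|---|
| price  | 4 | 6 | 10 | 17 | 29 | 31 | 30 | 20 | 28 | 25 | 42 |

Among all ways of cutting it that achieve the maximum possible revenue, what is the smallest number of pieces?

3

Consider every possible first cut. r[k] is the best of p[i]+r[k−i] over all sellable i≤k.
r[1] = 4
r[2] = max(4+4, 6+0) = 8
r[3] = max(4+8, 6+4, 10+0) = 12
r[4] = max(4+12, 6+8, 10+4, 17+0) = 17
r[5] = max(4+17, 6+12, 10+8, 17+4, 29+0) = 29
r[6] = max(4+29, 6+17, 10+12, 17+8, 29+4, 31+0) = 33
r[7] = max(4+33, 6+29, 10+17, …, 31+4, 30+0) = 37
r[8] = max(4+37, 6+33, 10+29, …, 30+4, 20+0) = 41
r[9] = max(4+41, 6+37, 10+33, …, 20+4, 28+0) = 46
r[10] = max(4+46, 6+41, 10+37, …, 28+4, 25+0) = 58
r[11] = max(4+58, 6+46, 10+41, …, 25+4, 42+0) = 62
Maximum revenue is $62.
Now minimize piece count subject to staying optimal: for each k, pieces[k] = 1 + min over i with p[i]+r[k−i]=r[k] of pieces[k−i].
pieces[8] = 4
pieces[9] = 2
pieces[10] = 2
pieces[11] = 3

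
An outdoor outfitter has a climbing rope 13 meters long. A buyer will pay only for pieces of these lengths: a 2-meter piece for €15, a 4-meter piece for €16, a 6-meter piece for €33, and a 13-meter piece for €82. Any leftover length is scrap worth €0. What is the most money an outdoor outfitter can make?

90

Build f[k] bottom-up: f[k] = max over allowed piece i of (p[i] + f[k−i]).
f[1] = 0
f[2] = 15
f[3] = 15
f[4] = max(15+15, 16+0) = 30
f[5] = max(15+15, 16+0) = 30
f[6] = max(15+30, 16+15, 33+0) = 45
f[7] = max(15+30, 16+15, 33+0) = 45
f[8] = max(15+45, 16+30, 33+15) = 60
f[9] = max(15+45, 16+30, 33+15) = 60
f[10] = max(15+60, 16+45, 33+30) = 75
f[11] = max(15+60, 16+45, 33+30) = 75
f[12] = max(15+75, 16+60, 33+45) = 90
f[13] = max(15+75, 16+60, 33+45, 82+0) = 90
One optimal cutting: pieces 2 + 2 + 2 + 2 + 2 + 2 with 1 meter of scrap → €90.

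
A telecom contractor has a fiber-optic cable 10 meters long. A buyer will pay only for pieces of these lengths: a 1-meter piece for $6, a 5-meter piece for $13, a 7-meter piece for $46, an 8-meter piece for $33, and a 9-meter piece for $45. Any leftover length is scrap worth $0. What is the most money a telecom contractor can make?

Build f[k] bottom-up: f[k] = max over allowed piece i of (p[i] + f[k−i]).
f[1] = 6
f[2] = 12  (first piece 1, then f[1]=6)
f[3] = 18  (first piece 1, then f[2]=12)
f[4] = 24  (first piece 1, then f[3]=18)
f[5] = 30  (first piece 1, then f[4]=24)
f[6] = 36  (first piece 1, then f[5]=30)
f[7] = 46
f[8] = 52  (first piece 1, then f[7]=46)
f[9] = 58  (first piece 1, then f[8]=52)
f[10] = 64  (first piece 1, then f[9]=58)
One optimal cutting: 7 + 1 + 1 + 1 → $64.

64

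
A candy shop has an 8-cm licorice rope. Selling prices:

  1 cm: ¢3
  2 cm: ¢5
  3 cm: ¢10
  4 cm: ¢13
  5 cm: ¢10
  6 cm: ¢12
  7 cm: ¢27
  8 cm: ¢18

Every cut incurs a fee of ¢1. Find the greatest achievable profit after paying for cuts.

29

Consider every possible first cut. v[k] is the best of p[i]+v[k−i] over all sellable i≤k, charging 1 whenever i<k.
v[1] = 3
v[2] = max(3+3-1, 5+0) = 5
v[3] = max(3+5-1, 5+3-1, 10+0) = 10
v[4] = max(3+10-1, 5+5-1, 10+3-1, 13+0) = 13
v[5] = max(3+13-1, 5+10-1, 10+5-1, 13+3-1, 10+0) = 15
v[6] = max(3+15-1, 5+13-1, 10+10-1, 13+5-1, 10+3-1, 12+0) = 19
v[7] = max(3+19-1, 5+15-1, 10+13-1, …, 12+3-1, 27+0) = 27
v[8] = max(3+27-1, 5+19-1, 10+15-1, …, 27+3-1, 18+0) = 29
One optimal plan: pieces 7 + 1 (1 cut) → ¢30 − ¢1 = ¢29.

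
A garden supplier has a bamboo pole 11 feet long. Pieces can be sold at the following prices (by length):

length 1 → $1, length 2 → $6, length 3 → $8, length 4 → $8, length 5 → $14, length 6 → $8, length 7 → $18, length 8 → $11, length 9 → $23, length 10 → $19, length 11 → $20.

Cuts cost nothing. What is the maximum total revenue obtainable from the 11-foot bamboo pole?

Let best[k] be the best obtainable value from length k. For each k, try every first piece i and keep the best of price[i] + best[k−i].
best[1] = 1
best[2] = max(1+1, 6+0) = 6
best[3] = max(1+6, 6+1, 8+0) = 8
best[4] = max(1+8, 6+6, 8+1, 8+0) = 12
best[5] = max(1+12, 6+8, 8+6, 8+1, 14+0) = 14
best[6] = max(1+14, 6+12, 8+8, 8+6, 14+1, 8+0) = 18
best[7] = max(1+18, 6+14, 8+12, …, 8+1, 18+0) = 20
best[8] = max(1+20, 6+18, 8+14, …, 18+1, 11+0) = 24
best[9] = max(1+24, 6+20, 8+18, …, 11+1, 23+0) = 26
best[10] = max(1+26, 6+24, 8+20, …, 23+1, 19+0) = 30
best[11] = max(1+30, 6+26, 8+24, …, 19+1, 20+0) = 32
One optimal cutting: 3 + 2 + 2 + 2 + 2 → $8 + $6 + $6 + $6 + $6 = $32.

32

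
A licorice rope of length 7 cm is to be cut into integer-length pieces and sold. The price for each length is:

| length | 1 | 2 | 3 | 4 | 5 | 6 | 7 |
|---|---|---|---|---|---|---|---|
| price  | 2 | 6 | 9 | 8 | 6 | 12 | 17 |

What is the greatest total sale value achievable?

21

Build r[k] bottom-up: r[k] = max over allowed piece i of (p[i] + r[k−i]).
r[1] = 2
r[2] = 6
r[3] = 9
r[4] = 12  (first piece 2, then r[2]=6)
r[5] = 15  (first piece 2, then r[3]=9)
r[6] = 18  (first piece 2, then r[4]=12)
r[7] = 21  (first piece 2, then r[5]=15)
One optimal cutting: 3 + 2 + 2 → ¢9 + ¢6 + ¢6 = ¢21.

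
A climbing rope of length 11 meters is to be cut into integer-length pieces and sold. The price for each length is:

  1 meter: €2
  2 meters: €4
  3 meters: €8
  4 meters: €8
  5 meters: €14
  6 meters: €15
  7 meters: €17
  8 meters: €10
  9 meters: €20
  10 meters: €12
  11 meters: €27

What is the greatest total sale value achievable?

Build r[k] bottom-up: r[k] = max over allowed piece i of (p[i] + r[k−i]).
r[1] = 2
r[2] = max(2+2, 4+0) = 4
r[3] = max(2+4, 4+2, 8+0) = 8
r[4] = max(2+8, 4+4, 8+2, 8+0) = 10
r[5] = max(2+10, 4+8, 8+4, 8+2, 14+0) = 14
r[6] = max(2+14, 4+10, 8+8, 8+4, 14+2, 15+0) = 16
r[7] = max(2+16, 4+14, 8+10, …, 15+2, 17+0) = 18
r[8] = max(2+18, 4+16, 8+14, …, 17+2, 10+0) = 22
r[9] = max(2+22, 4+18, 8+16, …, 10+2, 20+0) = 24
r[10] = max(2+24, 4+22, 8+18, …, 20+2, 12+0) = 28
r[11] = max(2+28, 4+24, 8+22, …, 12+2, 27+0) = 30
One optimal cutting: 5 + 5 + 1 → €14 + €14 + €2 = €30.

30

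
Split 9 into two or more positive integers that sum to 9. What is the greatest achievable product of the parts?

27

Fill P[k] for k=2..9: at each k try every first piece i and multiply by the better of (k−i) uncut or P[k−i].
P[2] = 1×max(1,0) = 1×1 = 1
P[3] = 1×max(2,1) = 1×2 = 2
P[4] = 2×max(2,1) = 2×2 = 4
P[5] = 2×max(3,2) = 2×3 = 6
P[6] = 3×max(3,2) = 3×3 = 9
P[7] = 2×max(5,6) = 2×6 = 12
P[8] = 2×max(6,9) = 2×9 = 18
P[9] = 3×max(6,9) = 3×9 = 27
One optimal split: 3 + 3 + 3; product 3×3×3 = 27.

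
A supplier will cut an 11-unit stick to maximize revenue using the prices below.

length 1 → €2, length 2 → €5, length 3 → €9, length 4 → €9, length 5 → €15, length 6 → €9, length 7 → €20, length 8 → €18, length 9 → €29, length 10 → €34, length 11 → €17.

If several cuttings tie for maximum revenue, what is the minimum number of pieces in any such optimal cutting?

2

Consider every possible first cut. r[k] is the best of p[i]+r[k−i] over all sellable i≤k.
r[1] = 2
r[2] = max(2+2, 5+0) = 5
r[3] = max(2+5, 5+2, 9+0) = 9
r[4] = max(2+9, 5+5, 9+2, 9+0) = 11
r[5] = max(2+11, 5+9, 9+5, 9+2, 15+0) = 15
r[6] = max(2+15, 5+11, 9+9, 9+5, 15+2, 9+0) = 18
r[7] = max(2+18, 5+15, 9+11, …, 9+2, 20+0) = 20
r[8] = max(2+20, 5+18, 9+15, …, 20+2, 18+0) = 24
r[9] = max(2+24, 5+20, 9+18, …, 18+2, 29+0) = 29
r[10] = max(2+29, 5+24, 9+20, …, 29+2, 34+0) = 34
r[11] = max(2+34, 5+29, 9+24, …, 34+2, 17+0) = 36
Maximum revenue is €36.
Now minimize piece count subject to staying optimal: for each k, pieces[k] = 1 + min over i with p[i]+r[k−i]=r[k] of pieces[k−i].
pieces[8] = 2
pieces[9] = 1
pieces[10] = 1
pieces[11] = 2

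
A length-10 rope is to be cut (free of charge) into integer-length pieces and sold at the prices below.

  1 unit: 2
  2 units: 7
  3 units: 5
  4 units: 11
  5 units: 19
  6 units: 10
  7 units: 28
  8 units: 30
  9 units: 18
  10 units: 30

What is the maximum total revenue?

Let best[k] be the best obtainable value from length k. For each k, try every first piece i and keep the best of price[i] + best[k−i].
best[1] = 2
best[2] = max(2+2, 7+0) = 7
best[3] = max(2+7, 7+2, 5+0) = 9
best[4] = max(2+9, 7+7, 5+2, 11+0) = 14
best[5] = max(2+14, 7+9, 5+7, 11+2, 19+0) = 19
best[6] = max(2+19, 7+14, 5+9, 11+7, 19+2, 10+0) = 21
best[7] = max(2+21, 7+19, 5+14, …, 10+2, 28+0) = 28
best[8] = max(2+28, 7+21, 5+19, …, 28+2, 30+0) = 30
best[9] = max(2+30, 7+28, 5+21, …, 30+2, 18+0) = 35
best[10] = max(2+35, 7+30, 5+28, …, 18+2, 30+0) = 38
One optimal cutting: 5 + 5 → 19 + 19 = 38.

38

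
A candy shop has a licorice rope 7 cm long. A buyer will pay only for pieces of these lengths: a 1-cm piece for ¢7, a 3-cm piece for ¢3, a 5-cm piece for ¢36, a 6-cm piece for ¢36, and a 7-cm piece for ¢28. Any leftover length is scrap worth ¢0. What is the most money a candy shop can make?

Consider every possible first cut. best[k] is the best of p[i]+best[k−i] over all sellable i≤k.
best[1] = 7
best[2] = 14  (first piece 1, then best[1]=7)
best[3] = 21  (first piece 1, then best[2]=14)
best[4] = 28  (first piece 1, then best[3]=21)
best[5] = 36
best[6] = 43  (first piece 1, then best[5]=36)
best[7] = 50  (first piece 1, then best[6]=43)
One optimal cutting: 5 + 1 + 1 → ¢50.

50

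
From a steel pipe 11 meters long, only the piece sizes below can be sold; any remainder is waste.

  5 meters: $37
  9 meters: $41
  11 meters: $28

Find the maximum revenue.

Let f[k] be the best obtainable value from length k. For each k, try every first piece i and keep the best of price[i] + f[k−i].
f[1] = 0
f[2] = 0
f[3] = 0
f[4] = 0
f[5] = 37
f[6] = 37
f[7] = 37
f[8] = 37
f[9] = max(37+0, 41+0) = 41
f[10] = max(37+37, 41+0) = 74
f[11] = max(37+37, 41+0, 28+0) = 74
One optimal cutting: pieces 5 + 5 with 1 meter of scrap → $74.

74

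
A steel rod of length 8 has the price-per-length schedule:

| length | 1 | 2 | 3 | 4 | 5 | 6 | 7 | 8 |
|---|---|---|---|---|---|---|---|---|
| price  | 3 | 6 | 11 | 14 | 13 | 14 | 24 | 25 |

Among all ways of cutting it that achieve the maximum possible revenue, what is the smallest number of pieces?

2

Build r[k] bottom-up: r[k] = max over allowed piece i of (p[i] + r[k−i]).
r[1] = 3
r[2] = 6  (first piece 1, then r[1]=3)
r[3] = 11
r[4] = 14  (first piece 1, then r[3]=11)
r[5] = 17  (first piece 1, then r[4]=14)
r[6] = 22  (first piece 3, then r[3]=11)
r[7] = 25  (first piece 1, then r[6]=22)
r[8] = 28  (first piece 1, then r[7]=25)
Maximum revenue is $28.
Now minimize piece count subject to staying optimal: for each k, pieces[k] = 1 + min over i with p[i]+r[k−i]=r[k] of pieces[k−i].
pieces[5] = 2
pieces[6] = 2
pieces[7] = 2
pieces[8] = 2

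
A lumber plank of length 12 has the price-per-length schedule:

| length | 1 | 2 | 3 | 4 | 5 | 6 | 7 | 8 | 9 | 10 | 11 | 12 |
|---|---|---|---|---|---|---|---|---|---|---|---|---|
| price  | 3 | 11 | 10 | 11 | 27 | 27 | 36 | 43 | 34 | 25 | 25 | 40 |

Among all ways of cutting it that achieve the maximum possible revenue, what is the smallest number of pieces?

6

Build r[k] bottom-up: r[k] = max over allowed piece i of (p[i] + r[k−i]).
r[1] = 3
r[2] = max(3+3, 11+0) = 11
r[3] = max(3+11, 11+3, 10+0) = 14
r[4] = max(3+14, 11+11, 10+3, 11+0) = 22
r[5] = max(3+22, 11+14, 10+11, 11+3, 27+0) = 27
r[6] = max(3+27, 11+22, 10+14, 11+11, 27+3, 27+0) = 33
r[7] = max(3+33, 11+27, 10+22, …, 27+3, 36+0) = 38
r[8] = max(3+38, 11+33, 10+27, …, 36+3, 43+0) = 44
r[9] = max(3+44, 11+38, 10+33, …, 43+3, 34+0) = 49
r[10] = max(3+49, 11+44, 10+38, …, 34+3, 25+0) = 55
r[11] = max(3+55, 11+49, 10+44, …, 25+3, 25+0) = 60
r[12] = max(3+60, 11+55, 10+49, …, 25+3, 40+0) = 66
Maximum revenue is $66.
Now minimize piece count subject to staying optimal: for each k, pieces[k] = 1 + min over i with p[i]+r[k−i]=r[k] of pieces[k−i].
pieces[9] = 3
pieces[10] = 5
pieces[11] = 4
pieces[12] = 6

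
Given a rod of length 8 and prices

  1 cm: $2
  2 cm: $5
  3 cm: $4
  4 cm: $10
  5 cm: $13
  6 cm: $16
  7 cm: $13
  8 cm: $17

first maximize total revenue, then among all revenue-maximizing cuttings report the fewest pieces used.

Let r[k] be the best obtainable value from length k. For each k, try every first piece i and keep the best of price[i] + r[k−i].
r[1] = 2
r[2] = max(2+2, 5+0) = 5
r[3] = max(2+5, 5+2, 4+0) = 7
r[4] = max(2+7, 5+5, 4+2, 10+0) = 10
r[5] = max(2+10, 5+7, 4+5, 10+2, 13+0) = 13
r[6] = max(2+13, 5+10, 4+7, 10+5, 13+2, 16+0) = 16
r[7] = max(2+16, 5+13, 4+10, …, 16+2, 13+0) = 18
r[8] = max(2+18, 5+16, 4+13, …, 13+2, 17+0) = 21
Maximum revenue is $21.
Now minimize piece count subject to staying optimal: for each k, pieces[k] = 1 + min over i with p[i]+r[k−i]=r[k] of pieces[k−i].
pieces[5] = 1
pieces[6] = 1
pieces[7] = 2
pieces[8] = 2

2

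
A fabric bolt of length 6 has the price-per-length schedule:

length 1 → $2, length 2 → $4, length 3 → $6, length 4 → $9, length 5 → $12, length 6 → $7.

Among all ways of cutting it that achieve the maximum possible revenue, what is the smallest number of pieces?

Let r[k] be the best obtainable value from length k. For each k, try every first piece i and keep the best of price[i] + r[k−i].
r[1] = 2
r[2] = max(2+2, 4+0) = 4
r[3] = max(2+4, 4+2, 6+0) = 6
r[4] = max(2+6, 4+4, 6+2, 9+0) = 9
r[5] = max(2+9, 4+6, 6+4, 9+2, 12+0) = 12
r[6] = max(2+12, 4+9, 6+6, 9+4, 12+2, 7+0) = 14
Maximum revenue is $14.
Now minimize piece count subject to staying optimal: for each k, pieces[k] = 1 + min over i with p[i]+r[k−i]=r[k] of pieces[k−i].
pieces[3] = 1
pieces[4] = 1
pieces[5] = 1
pieces[6] = 2

2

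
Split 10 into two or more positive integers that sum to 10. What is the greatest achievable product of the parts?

Fill f[k] for k=2..10: at each k try every first piece i and multiply by the better of (k−i) uncut or f[k−i].
f[2] = 1*max(1,0) = 1*1 = 1
f[3] = 1*max(2,1) = 1*2 = 2
f[4] = 2*max(2,1) = 2*2 = 4
f[5] = 2*max(3,2) = 2*3 = 6
f[6] = 3*max(3,2) = 3*3 = 9
f[7] = 2*max(5,6) = 2*6 = 12
f[8] = 2*max(6,9) = 2*9 = 18
f[9] = 3*max(6,9) = 3*9 = 27
f[10] = 2*max(8,18) = 2*18 = 36
One optimal split: 3 + 3 + 2 + 2; product 3*3*2*2 = 36.

36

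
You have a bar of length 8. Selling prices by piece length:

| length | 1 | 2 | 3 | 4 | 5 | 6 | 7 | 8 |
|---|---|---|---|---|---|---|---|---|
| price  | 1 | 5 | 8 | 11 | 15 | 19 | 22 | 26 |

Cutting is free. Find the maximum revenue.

Consider every possible first cut. R[k] is the best of p[i]+R[k−i] over all sellable i≤k.
R[1] = 1
R[2] = max(1+1, 5+0) = 5
R[3] = max(1+5, 5+1, 8+0) = 8
R[4] = max(1+8, 5+5, 8+1, 11+0) = 11
R[5] = max(1+11, 5+8, 8+5, 11+1, 15+0) = 15
R[6] = max(1+15, 5+11, 8+8, 11+5, 15+1, 19+0) = 19
R[7] = max(1+19, 5+15, 8+11, …, 19+1, 22+0) = 22
R[8] = max(1+22, 5+19, 8+15, …, 22+1, 26+0) = 26
Best is to sell the whole 8-meter piece uncut for €26.

26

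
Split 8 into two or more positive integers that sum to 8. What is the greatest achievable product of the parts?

Define P[k] = max over 1≤i<k of i · max(k−i, P[k−i]); the inner max lets the remainder stay uncut if that's better.
P[2] = 1·max(1,0) = 1·1 = 1
P[3] = max(1·2, 2·1) = 2
P[4] = max(1·3, 2·2, 3·1) = 4
P[5] = max(1·4, 2·3, 3·2, 4·1) = 6
P[6] = max(1·6, 2·4, 3·3, 4·2, 5·1) = 9
P[7] = max(1·9, 2·6, 3·4, 4·3, 5·2, 6·1) = 12
P[8] = max(1·12, 2·9, 3·6, …, 6·2, 7·1) = 18
One optimal split: 3 + 3 + 2; product 3·3·2 = 18.

18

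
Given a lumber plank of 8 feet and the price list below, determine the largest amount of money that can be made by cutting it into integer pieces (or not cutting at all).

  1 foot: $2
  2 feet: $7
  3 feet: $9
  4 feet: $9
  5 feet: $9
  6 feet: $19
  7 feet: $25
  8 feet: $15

28

Consider every possible first cut. R[k] is the best of p[i]+R[k−i] over all sellable i≤k.
R[1] = 2
R[2] = max(2+2, 7+0) = 7
R[3] = max(2+7, 7+2, 9+0) = 9
R[4] = max(2+9, 7+7, 9+2, 9+0) = 14
R[5] = max(2+14, 7+9, 9+7, 9+2, 9+0) = 16
R[6] = max(2+16, 7+14, 9+9, 9+7, 9+2, 19+0) = 21
R[7] = max(2+21, 7+16, 9+14, …, 19+2, 25+0) = 25
R[8] = max(2+25, 7+21, 9+16, …, 25+2, 15+0) = 28
One optimal cutting: 2 + 2 + 2 + 2 → $7 + $7 + $7 + $7 = $28.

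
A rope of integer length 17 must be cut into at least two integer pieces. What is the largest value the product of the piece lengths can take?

486

Define f[k] = max over 1≤i<k of i · max(k−i, f[k−i]); the inner max lets the remainder stay uncut if that's better.
Small cases: f[2]=1, f[3]=2, f[4]=4, f[5]=6, f[6]=9, f[7]=12, f[8]=18, f[9]=27, f[10]=36, f[11]=54.
f[12] = max(1×54, 2×36, 3×27, …, 10×2, 11×1) = 81
f[13] = max(1×81, 2×54, 3×36, …, 11×2, 12×1) = 108
f[14] = max(1×108, 2×81, 3×54, …, 12×2, 13×1) = 162
f[15] = max(1×162, 2×108, 3×81, …, 13×2, 14×1) = 243
f[16] = max(1×243, 2×162, 3×108, …, 14×2, 15×1) = 324
f[17] = max(1×324, 2×243, 3×162, …, 15×2, 16×1) = 486
One optimal split: 3 + 3 + 3 + 3 + 3 + 2; product 3×3×3×3×3×2 = 486.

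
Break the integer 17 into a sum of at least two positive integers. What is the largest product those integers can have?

486

Define m[k] = max over 1≤i<k of i · max(k−i, m[k−i]); the inner max lets the remainder stay uncut if that's better.
Small cases: m[2]=1, m[3]=2, m[4]=4, m[5]=6, m[6]=9, m[7]=12, m[8]=18, m[9]=27.
m[10] = 2·max(8,18) = 2·18 = 36
m[11] = 2·max(9,27) = 2·27 = 54
m[12] = 3·max(9,27) = 3·27 = 81
m[13] = 2·max(11,54) = 2·54 = 108
m[14] = 2·max(12,81) = 2·81 = 162
m[15] = 3·max(12,81) = 3·81 = 243
m[16] = 2·max(14,162) = 2·162 = 324
m[17] = 2·max(15,243) = 2·243 = 486
One optimal split: 3 + 3 + 3 + 3 + 3 + 2; product 3·3·3·3·3·2 = 486.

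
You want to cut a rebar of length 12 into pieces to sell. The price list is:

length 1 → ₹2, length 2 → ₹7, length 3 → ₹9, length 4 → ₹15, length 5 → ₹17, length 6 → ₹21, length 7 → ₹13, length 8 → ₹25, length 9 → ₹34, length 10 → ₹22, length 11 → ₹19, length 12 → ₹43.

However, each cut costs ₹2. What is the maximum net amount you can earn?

Let net[k] be the best obtainable value from length k. For each k, try every first piece i and keep the best of price[i] + net[k−i] minus the 2 cut fee when i<k.
net[1] = 2
net[2] = 7
net[3] = 9
net[4] = 15
net[5] = 17
net[6] = 21
net[7] = 22  (first piece 2, then net[5]=17)
net[8] = 28  (first piece 4, then net[4]=15)
net[9] = 34
net[10] = 34  (first piece 1, then net[9]=34)
net[11] = 39  (first piece 2, then net[9]=34)
net[12] = 43
Best is to make no cuts and sell whole for ₹43.

43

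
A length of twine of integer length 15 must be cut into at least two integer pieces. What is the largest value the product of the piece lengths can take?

Let g[k] be the best product for length k (with at least one cut). For each first piece i, the rest contributes max(k−i, g[k−i]).
Small cases: g[2]=1, g[3]=2, g[4]=4, g[5]=6, g[6]=9, g[7]=12, g[8]=18.
g[9] = 3·max(6,9) = 3·9 = 27
g[10] = 2·max(8,18) = 2·18 = 36
g[11] = 2·max(9,27) = 2·27 = 54
g[12] = 3·max(9,27) = 3·27 = 81
g[13] = 2·max(11,54) = 2·54 = 108
g[14] = 2·max(12,81) = 2·81 = 162
g[15] = 3·max(12,81) = 3·81 = 243
One optimal split: 3 + 3 + 3 + 3 + 3; product 3·3·3·3·3 = 243.

243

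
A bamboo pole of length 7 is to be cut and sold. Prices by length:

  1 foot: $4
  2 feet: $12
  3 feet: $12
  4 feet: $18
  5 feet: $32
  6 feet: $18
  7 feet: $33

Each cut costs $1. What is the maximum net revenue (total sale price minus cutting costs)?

43

Let v[k] be the best obtainable value from length k. For each k, try every first piece i and keep the best of price[i] + v[k−i] minus the 1 cut fee when i<k.
v[1] = 4
v[2] = 12
v[3] = 15  (first piece 1, then v[2]=12)
v[4] = 23  (first piece 2, then v[2]=12)
v[5] = 32
v[6] = 35  (first piece 1, then v[5]=32)
v[7] = 43  (first piece 2, then v[5]=32)
One optimal plan: pieces 5 + 2 (1 cut) → $44 − $1 = $43.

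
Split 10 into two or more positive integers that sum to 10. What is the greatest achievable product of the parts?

Define prod[k] = max over 1≤i<k of i · max(k−i, prod[k−i]); the inner max lets the remainder stay uncut if that's better.
Small cases: prod[2]=1.
prod[3] = max(1·2, 2·1) = 2
prod[4] = max(1·3, 2·2, 3·1) = 4
prod[5] = max(1·4, 2·3, 3·2, 4·1) = 6
prod[6] = max(1·6, 2·4, 3·3, 4·2, 5·1) = 9
prod[7] = max(1·9, 2·6, 3·4, 4·3, 5·2, 6·1) = 12
prod[8] = max(1·12, 2·9, 3·6, …, 6·2, 7·1) = 18
prod[9] = max(1·18, 2·12, 3·9, …, 7·2, 8·1) = 27
prod[10] = max(1·27, 2·18, 3·12, …, 8·2, 9·1) = 36
One optimal split: 3 + 3 + 2 + 2; product 3·3·2·2 = 36.

36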